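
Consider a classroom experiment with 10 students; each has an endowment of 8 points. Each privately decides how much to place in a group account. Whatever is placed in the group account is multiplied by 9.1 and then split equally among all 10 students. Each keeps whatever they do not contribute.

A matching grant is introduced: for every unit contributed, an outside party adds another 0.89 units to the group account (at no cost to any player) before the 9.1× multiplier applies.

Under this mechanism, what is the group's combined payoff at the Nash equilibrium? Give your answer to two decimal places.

1375.92 points

Under the mechanism each unit contributed yields 9.1 × 1.89 / 10 = 1.7199 back to its contributor per unit of net cost, which exceeds 1, making full contribution the dominant choice for everyone.
So the Nash equilibrium is full contribution by all 10; the group earns 9.1 × 1.89 × 80 = 1375.92.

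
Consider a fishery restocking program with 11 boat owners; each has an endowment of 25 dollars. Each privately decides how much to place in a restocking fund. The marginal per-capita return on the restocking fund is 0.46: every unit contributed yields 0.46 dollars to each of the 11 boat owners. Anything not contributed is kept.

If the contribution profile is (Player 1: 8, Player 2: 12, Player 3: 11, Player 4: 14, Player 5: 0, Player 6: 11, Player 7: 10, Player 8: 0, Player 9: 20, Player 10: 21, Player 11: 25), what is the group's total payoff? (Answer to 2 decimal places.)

810.92 dollars

Total contributed: 8 + 12 + 11 + 14 + 0 + 11 + 10 + 0 + 20 + 21 + 25 = 132; total kept: 11 × 25 − 132 = 143.
The restocking fund pays out 0.46 × 11 × 132 = 667.92 in aggregate.
Group total = 143 + 667.92 = 810.92.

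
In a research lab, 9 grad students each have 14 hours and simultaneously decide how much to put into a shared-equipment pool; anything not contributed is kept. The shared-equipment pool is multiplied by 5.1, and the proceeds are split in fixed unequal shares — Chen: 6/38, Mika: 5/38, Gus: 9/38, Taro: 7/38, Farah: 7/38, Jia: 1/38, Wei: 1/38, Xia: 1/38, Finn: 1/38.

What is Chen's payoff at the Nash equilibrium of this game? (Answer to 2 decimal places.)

For player j, contributing a unit is worthwhile iff 5.1 × (j's share) ≥ 1, i.e. iff j's share is at least 0.1961.
Gus alone (share 9/38) is above the threshold, contributing 14; the remaining 8 contribute 0. Total contributed: 14.
Chen keeps 14 and receives 5.1 × 14 × 6/38 = 11.27 from the shared-equipment pool, for a payoff of 25.27.

25.27 hours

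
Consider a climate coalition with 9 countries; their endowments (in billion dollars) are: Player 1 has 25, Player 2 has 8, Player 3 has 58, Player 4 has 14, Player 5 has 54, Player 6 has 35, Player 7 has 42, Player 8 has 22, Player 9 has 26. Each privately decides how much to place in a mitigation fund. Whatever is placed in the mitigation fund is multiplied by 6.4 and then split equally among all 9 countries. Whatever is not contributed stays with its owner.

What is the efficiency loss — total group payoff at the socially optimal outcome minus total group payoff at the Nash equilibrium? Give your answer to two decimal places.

1533.60 billion dollars

The private return per contributed unit is 6.4/9 = 0.7111 < 1 for every player regardless of endowment, so the Nash equilibrium is zero contribution and the group total is Σ E_j = 25 + 8 + 58 + 14 + 54 + 35 + 42 + 22 + 26 = 284.
Each contributed unit returns 6.400 to the group, so the social optimum is full contribution by everyone: group total = 6.400 × 284 = 1817.60.
Efficiency loss = (6.400 − 1) × 284 = 1533.60.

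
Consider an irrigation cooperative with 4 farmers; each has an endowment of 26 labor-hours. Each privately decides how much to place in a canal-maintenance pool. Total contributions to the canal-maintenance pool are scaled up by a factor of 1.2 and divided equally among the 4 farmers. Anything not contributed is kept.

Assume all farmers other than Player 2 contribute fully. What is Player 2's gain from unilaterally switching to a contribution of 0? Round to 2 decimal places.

18.20 labor-hours

Switching from a contribution of 26 to 0 lets Player 2 keep an extra 26 labor-hours, but lowers the canal-maintenance pool by 26, which costs Player 2 their own share of that drop: 1.2/4 × 26 = 7.80.
Net gain = 26 − 7.80 = 18.20. The private return per contributed unit (0.3000) is below 1, so free-riding is indeed the best response regardless of what the others do.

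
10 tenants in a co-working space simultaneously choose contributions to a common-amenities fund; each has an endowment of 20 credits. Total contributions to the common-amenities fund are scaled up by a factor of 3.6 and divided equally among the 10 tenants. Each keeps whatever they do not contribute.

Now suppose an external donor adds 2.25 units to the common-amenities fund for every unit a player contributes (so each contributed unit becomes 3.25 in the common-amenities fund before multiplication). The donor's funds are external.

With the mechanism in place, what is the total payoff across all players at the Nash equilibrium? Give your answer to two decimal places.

With the mechanism, a contributed unit returns 3.6 × 3.25 / 10 = 1.1700 per unit of net cost to the contributor — now above 1 — so contributing fully is weakly dominant for every player.
So the Nash equilibrium is full contribution by all 10; the group earns 3.6 × 3.25 × 200 = 2340.00.

2340.00 credits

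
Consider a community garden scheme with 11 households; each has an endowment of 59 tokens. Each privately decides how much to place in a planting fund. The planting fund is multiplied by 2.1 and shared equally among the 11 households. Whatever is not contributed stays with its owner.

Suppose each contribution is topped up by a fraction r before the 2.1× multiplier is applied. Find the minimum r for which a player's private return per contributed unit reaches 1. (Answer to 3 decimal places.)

4.238

With matching at rate r, one contributed unit becomes (1 + r) in the planting fund and returns 2.1 × (1 + r) / 11 to the contributor.
Setting this equal to 1: 1 + r = 11/2.1 = 5.2381.
So the minimum matching rate is r = 5.2381 − 1 = 4.238.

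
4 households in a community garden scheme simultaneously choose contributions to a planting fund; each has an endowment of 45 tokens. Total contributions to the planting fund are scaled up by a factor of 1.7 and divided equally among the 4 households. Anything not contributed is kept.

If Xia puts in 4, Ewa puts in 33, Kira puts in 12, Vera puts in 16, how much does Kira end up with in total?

Total contributed: 4 + 33 + 12 + 16 = 65.
Each receives 1.7 × 65 / 4 = 27.63 from the planting fund.
Kira keeps 45 − 12 = 33, so Kira's payoff is 33 + 27.63 = 60.63.

60.63 tokens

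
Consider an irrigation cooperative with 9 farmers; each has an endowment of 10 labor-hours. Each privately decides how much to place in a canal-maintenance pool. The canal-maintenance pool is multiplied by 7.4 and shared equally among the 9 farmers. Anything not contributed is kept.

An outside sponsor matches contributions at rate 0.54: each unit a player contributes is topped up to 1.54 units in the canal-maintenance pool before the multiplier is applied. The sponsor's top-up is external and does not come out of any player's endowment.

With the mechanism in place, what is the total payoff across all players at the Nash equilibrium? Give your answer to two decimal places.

1025.64 labor-hours

The effective private return per unit is now 7.4 × 1.54 / 9 = 1.2662 > 1, so every player's dominant strategy flips to full contribution.
At the Nash equilibrium everyone contributes 10. Group total payoff = 7.4 × 1.54 × 90 = 1025.64.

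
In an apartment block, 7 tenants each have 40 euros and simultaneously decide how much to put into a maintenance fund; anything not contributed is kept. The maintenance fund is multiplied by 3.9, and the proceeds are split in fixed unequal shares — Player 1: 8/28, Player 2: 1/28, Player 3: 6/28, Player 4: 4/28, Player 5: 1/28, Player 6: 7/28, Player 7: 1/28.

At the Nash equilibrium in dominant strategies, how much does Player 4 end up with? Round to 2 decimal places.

62.29 euros

A player with share s gets back 3.9·s per unit contributed, so full contribution is dominant for anyone with s > 1/3.9 = 0.2564 and zero contribution is dominant for anyone below.
Player 1 alone (share 8/28) is above the threshold, contributing 40; the remaining 6 contribute 0. Total contributed: 40.
Player 4 keeps 40 and receives 3.9 × 40 × 4/28 = 22.29 from the maintenance fund, for a payoff of 62.29.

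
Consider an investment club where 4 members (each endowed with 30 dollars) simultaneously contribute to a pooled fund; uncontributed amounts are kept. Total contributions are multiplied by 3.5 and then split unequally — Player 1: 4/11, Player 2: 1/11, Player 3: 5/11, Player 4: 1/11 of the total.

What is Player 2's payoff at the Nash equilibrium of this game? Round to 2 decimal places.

49.09 dollars

Each unit j contributes comes back to j as 3.5 × (j's share), so j prefers to contribute only if that share exceeds 1/3.5 = 0.2857; otherwise keeping the unit dominates.
Player 1 and Player 3 clear that bar, contributing 30 each; the remaining 2 contribute 0. Total contributed: 60.
Player 2 keeps 30 and receives 3.5 × 60 × 1/11 = 19.09 from the pooled fund, for a payoff of 49.09.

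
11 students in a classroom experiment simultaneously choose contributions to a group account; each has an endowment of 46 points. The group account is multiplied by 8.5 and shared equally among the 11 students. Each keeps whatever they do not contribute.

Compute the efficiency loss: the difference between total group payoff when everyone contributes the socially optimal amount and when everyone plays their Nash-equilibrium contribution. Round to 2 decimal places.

3795.00 points

Each contributed unit returns 8.5/11 = 0.7727 to its contributor — below 1 — so contributing 0 is dominant for every player. At the Nash equilibrium everyone keeps their 46, and the group total is 11 × 46 = 506.
Each contributed unit returns 8.500 to the group as a whole (0.7727 to each of 11 players), which exceeds 1, so the social optimum is full contribution: group total = 8.500 × 506 = 4301.00.
Efficiency loss = 4301.00 − 506 = 3795.00.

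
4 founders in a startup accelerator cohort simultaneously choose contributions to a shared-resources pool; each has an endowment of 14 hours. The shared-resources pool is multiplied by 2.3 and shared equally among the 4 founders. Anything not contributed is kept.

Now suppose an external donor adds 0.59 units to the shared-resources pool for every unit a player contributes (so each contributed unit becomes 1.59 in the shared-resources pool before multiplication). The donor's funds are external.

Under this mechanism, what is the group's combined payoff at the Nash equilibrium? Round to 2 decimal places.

56.00 hours

The effective private return is 2.3 × 1.59 / 4 = 0.9143, which is still under 1, so the mechanism doesn't change anyone's dominant strategy: zero contribution.
Everyone keeps their endowment and the group total is 4 × 14 = 56.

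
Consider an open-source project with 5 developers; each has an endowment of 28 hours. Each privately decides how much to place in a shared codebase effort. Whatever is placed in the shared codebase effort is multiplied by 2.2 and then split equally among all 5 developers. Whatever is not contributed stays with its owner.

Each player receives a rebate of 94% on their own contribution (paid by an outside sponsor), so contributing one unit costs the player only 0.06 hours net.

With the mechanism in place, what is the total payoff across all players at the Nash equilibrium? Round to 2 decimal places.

439.60 hours

Under the mechanism each unit contributed yields (2.2/5) / 0.06 = 7.3333 back to its contributor per unit of net cost, which exceeds 1, making full contribution the dominant choice for everyone.
At the Nash equilibrium everyone contributes 28. Group total payoff = 5 × (28 × 0.94 + 2.2 × 28) = 439.60.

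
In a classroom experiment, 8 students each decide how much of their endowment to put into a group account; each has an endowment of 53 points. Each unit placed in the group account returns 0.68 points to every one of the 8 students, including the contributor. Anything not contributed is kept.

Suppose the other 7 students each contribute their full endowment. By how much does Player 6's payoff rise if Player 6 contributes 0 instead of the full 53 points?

Switching from a contribution of 53 to 0 lets Player 6 keep an extra 53 points, but lowers the group account by 53, which costs Player 6 their own share of that drop: 0.68 × 53 = 36.04.
Net gain = 53 − 36.04 = 16.96. The private return per contributed unit (0.68) is below 1, so free-riding is indeed the best response regardless of what the others do.

16.96 points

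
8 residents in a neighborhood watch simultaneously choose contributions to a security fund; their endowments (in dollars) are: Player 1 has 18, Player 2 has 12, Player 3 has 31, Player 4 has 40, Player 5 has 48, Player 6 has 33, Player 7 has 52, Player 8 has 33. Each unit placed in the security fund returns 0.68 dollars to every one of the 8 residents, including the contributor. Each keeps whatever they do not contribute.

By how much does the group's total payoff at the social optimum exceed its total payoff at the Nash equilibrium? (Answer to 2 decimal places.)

The private return per contributed unit is 0.68 < 1 for everyone, so the Nash equilibrium is zero contribution and the group total is Σ E_j = 18 + 12 + 31 + 40 + 48 + 33 + 52 + 33 = 267.
Each contributed unit returns 5.440 to the group, so the social optimum is full contribution by everyone: group total = 5.440 × 267 = 1452.48.
Efficiency loss = (5.440 − 1) × 267 = 1185.48.

1185.48 dollars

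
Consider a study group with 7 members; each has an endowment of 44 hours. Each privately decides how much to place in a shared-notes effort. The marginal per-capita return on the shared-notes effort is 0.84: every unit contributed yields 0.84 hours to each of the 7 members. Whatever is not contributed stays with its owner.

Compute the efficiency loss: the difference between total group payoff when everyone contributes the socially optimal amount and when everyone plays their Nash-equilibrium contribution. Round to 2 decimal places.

1503.04 hours

The private return per contributed unit is 0.84 < 1, so contributing 0 is dominant for every player. At the Nash equilibrium everyone keeps their 44, and the group total is 7 × 44 = 308.
Each contributed unit returns 5.880 to the group as a whole (0.84 to each of 7 players), which exceeds 1, so the social optimum is full contribution: group total = 5.880 × 308 = 1811.04.
Efficiency loss = 1811.04 − 308 = 1503.04.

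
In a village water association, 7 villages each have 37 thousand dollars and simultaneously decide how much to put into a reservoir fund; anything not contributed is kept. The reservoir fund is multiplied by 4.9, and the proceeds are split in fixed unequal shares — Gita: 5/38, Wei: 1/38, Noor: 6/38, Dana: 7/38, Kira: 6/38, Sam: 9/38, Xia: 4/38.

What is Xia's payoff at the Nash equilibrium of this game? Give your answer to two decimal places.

56.08 thousand dollars

For player j, contributing a unit is worthwhile iff 4.9 × (j's share) ≥ 1, i.e. iff j's share is at least 0.2041.
The only share above 0.2041 is Sam's 9/38, contributing 37; the remaining 6 contribute 0. Total contributed: 37.
Xia keeps 37 and receives 4.9 × 37 × 4/38 = 19.08 from the reservoir fund, for a payoff of 56.08.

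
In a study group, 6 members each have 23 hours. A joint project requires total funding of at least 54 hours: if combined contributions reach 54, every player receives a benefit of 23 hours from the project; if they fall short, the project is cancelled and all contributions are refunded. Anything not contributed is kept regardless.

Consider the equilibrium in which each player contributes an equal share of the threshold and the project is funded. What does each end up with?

Equal share of the threshold: 54/6 = 9.
At this profile no one gains by cutting their contribution: any cut drops the total below 54, the project is cancelled, contributions are refunded, and the deviator ends with 23, which is less than 23 − 9 + 23 = 37. Contributing more than 9 just wastes the excess. So contributing exactly 9 is a best response.
Each player's payoff: 23 − 9 + 23 = 37.

37 hours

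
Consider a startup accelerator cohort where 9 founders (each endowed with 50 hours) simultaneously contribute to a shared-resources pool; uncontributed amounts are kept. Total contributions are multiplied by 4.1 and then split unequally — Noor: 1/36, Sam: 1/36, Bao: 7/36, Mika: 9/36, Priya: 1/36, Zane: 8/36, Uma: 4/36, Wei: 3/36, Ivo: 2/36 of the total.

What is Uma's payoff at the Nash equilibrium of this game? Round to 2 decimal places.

Player j's private return per contributed unit is 4.1 × (j's share). Contributing is weakly dominant for j when that share is at least 1/4.1 = 0.2439, and contributing 0 is dominant otherwise.
Only Mika (9/36) clears that bar, contributing 50; the remaining 8 contribute 0. Total contributed: 50.
Uma keeps 50 and receives 4.1 × 50 × 4/36 = 22.78 from the shared-resources pool, for a payoff of 72.78.

72.78 hours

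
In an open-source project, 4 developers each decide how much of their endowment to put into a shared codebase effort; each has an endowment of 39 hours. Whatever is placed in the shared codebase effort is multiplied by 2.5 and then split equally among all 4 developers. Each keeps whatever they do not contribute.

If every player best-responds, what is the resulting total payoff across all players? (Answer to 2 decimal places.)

156.00 hours

Each contributed unit returns 2.5/4 = 0.6250 to its contributor — below 1 — so contributing 0 is dominant for every player. At the Nash equilibrium everyone keeps their 39, and the group total is 4 × 39 = 156.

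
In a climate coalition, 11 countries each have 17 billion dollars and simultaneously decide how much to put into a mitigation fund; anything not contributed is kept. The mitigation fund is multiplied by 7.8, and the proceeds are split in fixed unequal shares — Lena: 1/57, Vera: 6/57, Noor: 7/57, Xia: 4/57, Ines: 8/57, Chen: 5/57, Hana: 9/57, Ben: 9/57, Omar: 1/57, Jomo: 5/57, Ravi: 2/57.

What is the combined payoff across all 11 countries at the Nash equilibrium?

For player j, contributing a unit is worthwhile iff 7.8 × (j's share) ≥ 1, i.e. iff j's share is at least 0.1282.
Ines, Hana and Ben clear that bar, contributing 17 each; the remaining 8 contribute 0. Total contributed: 51.
The mitigation fund pays out 7.8 × 51 = 397.80 in total (split across the unequal shares, but the aggregate is all that matters for the group sum).
The 8 free-riders keep 17 each, adding 136. Group total = 136 + 397.80 = 533.80.

533.80 billion dollars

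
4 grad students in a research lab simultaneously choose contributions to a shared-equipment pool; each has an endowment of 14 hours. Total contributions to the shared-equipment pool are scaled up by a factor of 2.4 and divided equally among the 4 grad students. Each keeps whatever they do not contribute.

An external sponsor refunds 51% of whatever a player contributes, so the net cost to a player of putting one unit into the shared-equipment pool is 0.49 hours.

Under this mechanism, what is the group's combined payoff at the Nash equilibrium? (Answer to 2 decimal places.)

162.96 hours

With the mechanism, a contributed unit returns (2.4/4) / 0.49 = 1.2245 per unit of net cost to the contributor — now above 1 — so contributing fully is weakly dominant for every player.
So the Nash equilibrium is full contribution by all 4; the group earns 4 × (14 × 0.51 + 2.4 × 14) = 162.96.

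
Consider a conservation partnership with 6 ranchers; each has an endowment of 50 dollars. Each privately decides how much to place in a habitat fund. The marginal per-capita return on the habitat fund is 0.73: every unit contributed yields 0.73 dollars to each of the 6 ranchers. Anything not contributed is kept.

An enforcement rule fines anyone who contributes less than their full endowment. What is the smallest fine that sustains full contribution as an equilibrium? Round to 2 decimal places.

Given the others contribute fully, the best deviation is to contribute 0 (any partial contribution still incurs the fine and gives up units whose private return 0.73 is below 1).
Deviating from 50 to 0 saves 50 dollars but forfeits the deviator's share of the drop in the habitat fund: 0.73 × 50 = 36.50.
So the deviation gain is 50 − 36.50 = 13.50, and the fine must be at least 13.50 dollars to wipe it out.

13.50 dollars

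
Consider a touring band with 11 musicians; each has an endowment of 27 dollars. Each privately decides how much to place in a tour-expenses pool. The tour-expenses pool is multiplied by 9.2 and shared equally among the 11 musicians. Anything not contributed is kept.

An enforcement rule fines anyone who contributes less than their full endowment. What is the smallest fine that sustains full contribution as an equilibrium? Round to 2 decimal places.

Given the others contribute fully, the best deviation is to contribute 0 (any partial contribution still incurs the fine and gives up units whose private return 0.8364 is below 1).
Deviating from 27 to 0 saves 27 dollars but forfeits the deviator's share of the drop in the tour-expenses pool: 9.2/11 × 27 = 22.58.
So the deviation gain is 27 − 22.58 = 4.42, and the fine must be at least 4.42 dollars to wipe it out.

4.42 dollars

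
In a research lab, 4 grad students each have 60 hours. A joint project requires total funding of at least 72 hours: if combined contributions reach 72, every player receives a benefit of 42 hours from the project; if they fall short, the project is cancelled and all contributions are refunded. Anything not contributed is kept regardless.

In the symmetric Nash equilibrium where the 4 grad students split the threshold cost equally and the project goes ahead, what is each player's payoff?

84 hours

Equal share of the threshold: 72/4 = 18.
At this profile no one gains by cutting their contribution: any cut drops the total below 72, the project is cancelled, contributions are refunded, and the deviator ends with 60, which is less than 60 − 18 + 42 = 84. Contributing more than 18 just wastes the excess. So contributing exactly 18 is a best response.
Each player's payoff: 60 − 18 + 42 = 84.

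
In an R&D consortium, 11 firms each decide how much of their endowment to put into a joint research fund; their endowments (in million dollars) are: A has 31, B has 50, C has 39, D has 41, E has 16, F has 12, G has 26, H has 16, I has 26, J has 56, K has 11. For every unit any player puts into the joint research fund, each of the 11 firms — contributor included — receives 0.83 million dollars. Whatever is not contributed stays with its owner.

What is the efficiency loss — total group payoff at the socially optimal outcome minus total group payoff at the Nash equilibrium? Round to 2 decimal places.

The private return per contributed unit is 0.83 < 1 for everyone, so the Nash equilibrium is zero contribution and the group total is Σ E_j = 31 + 50 + 39 + 41 + 16 + 12 + 26 + 16 + 26 + 56 + 11 = 324.
Each contributed unit returns 9.130 to the group, so the social optimum is full contribution by everyone: group total = 9.130 × 324 = 2958.12.
Efficiency loss = (9.130 − 1) × 324 = 2634.12.

2634.12 million dollars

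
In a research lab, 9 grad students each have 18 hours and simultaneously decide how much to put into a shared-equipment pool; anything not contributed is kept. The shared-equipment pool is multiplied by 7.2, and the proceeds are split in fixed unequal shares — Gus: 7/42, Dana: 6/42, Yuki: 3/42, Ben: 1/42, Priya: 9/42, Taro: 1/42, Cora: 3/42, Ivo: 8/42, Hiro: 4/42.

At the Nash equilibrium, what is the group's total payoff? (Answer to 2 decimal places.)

For player j, contributing a unit is worthwhile iff 7.2 × (j's share) ≥ 1, i.e. iff j's share is at least 0.1389.
Gus, Dana, Priya and Ivo are above the threshold, contributing 18 each; the remaining 5 contribute 0. Total contributed: 72.
The shared-equipment pool pays out 7.2 × 72 = 518.40 in total (split across the unequal shares, but the aggregate is all that matters for the group sum).
The 5 free-riders keep 18 each, adding 90. Group total = 90 + 518.40 = 608.40.

608.40 hours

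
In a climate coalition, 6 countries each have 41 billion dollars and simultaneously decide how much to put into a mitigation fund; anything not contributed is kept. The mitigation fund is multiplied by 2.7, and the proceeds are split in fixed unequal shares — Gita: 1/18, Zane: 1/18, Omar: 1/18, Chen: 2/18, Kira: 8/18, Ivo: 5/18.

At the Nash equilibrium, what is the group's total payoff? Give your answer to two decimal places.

315.70 billion dollars

Player j's private return per contributed unit is 2.7 × (j's share). Contributing is weakly dominant for j when that share is at least 1/2.7 = 0.3704, and contributing 0 is dominant otherwise.
The only share above 0.3704 is Kira's 8/18, contributing 41; the remaining 5 contribute 0. Total contributed: 41.
The mitigation fund pays out 2.7 × 41 = 110.70 in total (split across the unequal shares, but the aggregate is all that matters for the group sum).
The 5 free-riders keep 41 each, adding 205. Group total = 205 + 110.70 = 315.70.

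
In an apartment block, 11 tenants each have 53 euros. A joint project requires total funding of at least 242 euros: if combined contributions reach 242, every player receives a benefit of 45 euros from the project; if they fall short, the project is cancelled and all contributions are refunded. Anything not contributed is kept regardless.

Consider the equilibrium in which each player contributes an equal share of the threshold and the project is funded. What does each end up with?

Equal share of the threshold: 242/11 = 22.
At this profile no one gains by cutting their contribution: any cut drops the total below 242, the project is cancelled, contributions are refunded, and the deviator ends with 53, which is less than 53 − 22 + 45 = 76. Contributing more than 22 just wastes the excess. So contributing exactly 22 is a best response.
Each player's payoff: 53 − 22 + 45 = 76.

76 euros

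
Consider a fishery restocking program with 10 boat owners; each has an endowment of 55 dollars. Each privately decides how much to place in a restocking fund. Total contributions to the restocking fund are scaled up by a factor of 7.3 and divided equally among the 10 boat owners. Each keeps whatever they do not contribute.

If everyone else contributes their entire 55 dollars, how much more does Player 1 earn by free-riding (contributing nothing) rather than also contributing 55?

Switching from a contribution of 55 to 0 lets Player 1 keep an extra 55 dollars, but lowers the restocking fund by 55, which costs Player 1 their own share of that drop: 7.3/10 × 55 = 40.15.
Net gain = 55 − 40.15 = 14.85. The private return per contributed unit (0.7300) is below 1, so free-riding is indeed the best response regardless of what the others do.

14.85 dollars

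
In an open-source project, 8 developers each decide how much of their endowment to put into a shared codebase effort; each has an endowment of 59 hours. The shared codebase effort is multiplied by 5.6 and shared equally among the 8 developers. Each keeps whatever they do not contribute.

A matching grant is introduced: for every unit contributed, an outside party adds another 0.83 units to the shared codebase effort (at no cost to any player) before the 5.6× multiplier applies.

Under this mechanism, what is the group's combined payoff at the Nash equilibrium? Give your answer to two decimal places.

4837.06 hours

With the mechanism, a contributed unit returns 5.6 × 1.83 / 8 = 1.2810 per unit of net cost to the contributor — now above 1 — so contributing fully is weakly dominant for every player.
So the Nash equilibrium is full contribution by all 8; the group earns 5.6 × 1.83 × 472 = 4837.06.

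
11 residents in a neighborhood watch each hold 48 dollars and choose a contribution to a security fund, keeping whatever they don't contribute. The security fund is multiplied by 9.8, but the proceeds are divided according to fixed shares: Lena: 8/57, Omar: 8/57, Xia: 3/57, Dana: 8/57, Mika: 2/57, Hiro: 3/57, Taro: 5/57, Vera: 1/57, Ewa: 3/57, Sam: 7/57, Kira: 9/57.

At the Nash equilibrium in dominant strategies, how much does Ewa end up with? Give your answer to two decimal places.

Each unit j contributes comes back to j as 9.8 × (j's share), so j prefers to contribute only if that share exceeds 1/9.8 = 0.1020; otherwise keeping the unit dominates.
Lena, Omar, Dana, Sam and Kira clear that bar, contributing 48 each; the remaining 6 contribute 0. Total contributed: 240.
Ewa keeps 48 and receives 9.8 × 240 × 3/57 = 123.79 from the security fund, for a payoff of 171.79.

171.79 dollars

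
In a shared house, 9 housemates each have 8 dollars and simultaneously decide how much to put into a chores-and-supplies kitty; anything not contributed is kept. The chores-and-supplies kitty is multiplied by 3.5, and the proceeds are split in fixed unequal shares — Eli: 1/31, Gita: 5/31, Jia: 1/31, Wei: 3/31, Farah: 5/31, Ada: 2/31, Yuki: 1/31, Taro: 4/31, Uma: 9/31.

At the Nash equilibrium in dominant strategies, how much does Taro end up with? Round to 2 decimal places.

11.61 dollars

A player with share s gets back 3.5·s per unit contributed, so full contribution is dominant for anyone with s > 1/3.5 = 0.2857 and zero contribution is dominant for anyone below.
The only share above 0.2857 is Uma's 9/31, contributing 8; the remaining 8 contribute 0. Total contributed: 8.
Taro keeps 8 and receives 3.5 × 8 × 4/31 = 3.61 from the chores-and-supplies kitty, for a payoff of 11.61.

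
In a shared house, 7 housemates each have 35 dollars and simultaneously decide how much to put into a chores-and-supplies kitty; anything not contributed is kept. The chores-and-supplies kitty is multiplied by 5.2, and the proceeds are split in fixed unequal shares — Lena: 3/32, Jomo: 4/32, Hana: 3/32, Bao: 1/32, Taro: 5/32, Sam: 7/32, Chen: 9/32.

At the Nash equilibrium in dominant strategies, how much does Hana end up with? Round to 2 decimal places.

69.13 dollars

Each unit j contributes comes back to j as 5.2 × (j's share), so j prefers to contribute only if that share exceeds 1/5.2 = 0.1923; otherwise keeping the unit dominates.
Sam and Chen clear that bar, contributing 35 each; the remaining 5 contribute 0. Total contributed: 70.
Hana keeps 35 and receives 5.2 × 70 × 3/32 = 34.13 from the chores-and-supplies kitty, for a payoff of 69.13.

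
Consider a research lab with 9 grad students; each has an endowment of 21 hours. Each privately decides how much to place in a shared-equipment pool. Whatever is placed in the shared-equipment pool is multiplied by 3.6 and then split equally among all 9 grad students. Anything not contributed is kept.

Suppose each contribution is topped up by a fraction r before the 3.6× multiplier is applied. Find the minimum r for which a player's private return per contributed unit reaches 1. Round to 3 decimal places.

With matching at rate r, one contributed unit becomes (1 + r) in the shared-equipment pool and returns 3.6 × (1 + r) / 9 to the contributor.
Setting this equal to 1: 1 + r = 9/3.6 = 2.5000.
So the minimum matching rate is r = 2.5000 − 1 = 1.500.

1.500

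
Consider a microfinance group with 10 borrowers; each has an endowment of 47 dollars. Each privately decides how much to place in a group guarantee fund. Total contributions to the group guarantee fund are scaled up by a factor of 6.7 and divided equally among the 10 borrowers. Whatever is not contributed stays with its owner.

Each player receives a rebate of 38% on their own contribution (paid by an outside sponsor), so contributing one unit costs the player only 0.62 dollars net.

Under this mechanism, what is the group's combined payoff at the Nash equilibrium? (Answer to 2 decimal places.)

3327.60 dollars

The effective private return per unit is now (6.7/10) / 0.62 = 1.0806 > 1, so every player's dominant strategy flips to full contribution.
At the Nash equilibrium everyone contributes 47. Group total payoff = 10 × (47 × 0.38 + 6.7 × 47) = 3327.60.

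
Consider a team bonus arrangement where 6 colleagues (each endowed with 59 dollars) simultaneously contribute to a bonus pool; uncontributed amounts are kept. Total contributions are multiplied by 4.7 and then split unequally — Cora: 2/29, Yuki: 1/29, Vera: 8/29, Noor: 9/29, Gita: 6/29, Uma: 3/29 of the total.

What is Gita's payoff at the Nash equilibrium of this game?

173.74 dollars

A player with share s gets back 4.7·s per unit contributed, so full contribution is dominant for anyone with s > 1/4.7 = 0.2128 and zero contribution is dominant for anyone below.
Vera and Noor clear that bar, contributing 59 each; the remaining 4 contribute 0. Total contributed: 118.
Gita keeps 59 and receives 4.7 × 118 × 6/29 = 114.74 from the bonus pool, for a payoff of 173.74.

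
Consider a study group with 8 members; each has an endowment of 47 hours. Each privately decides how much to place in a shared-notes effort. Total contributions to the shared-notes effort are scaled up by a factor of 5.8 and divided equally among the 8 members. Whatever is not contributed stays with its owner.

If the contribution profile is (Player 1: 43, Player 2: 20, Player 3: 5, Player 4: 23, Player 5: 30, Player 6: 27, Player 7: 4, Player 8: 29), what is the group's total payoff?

Total contributed: 43 + 20 + 5 + 23 + 30 + 27 + 4 + 29 = 181; total kept: 8 × 47 − 181 = 195.
The shared-notes effort pays out 5.8 × 181 = 1049.80 in aggregate.
Group total = 195 + 1049.80 = 1244.80.

1244.80 hours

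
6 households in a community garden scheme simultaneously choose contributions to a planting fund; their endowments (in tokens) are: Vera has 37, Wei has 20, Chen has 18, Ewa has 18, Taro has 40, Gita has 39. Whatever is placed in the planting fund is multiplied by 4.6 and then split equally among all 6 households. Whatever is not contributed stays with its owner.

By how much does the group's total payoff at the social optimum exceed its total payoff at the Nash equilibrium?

619.20 tokens

The private return per contributed unit is 4.6/6 = 0.7667 < 1 for every player regardless of endowment, so the Nash equilibrium is zero contribution and the group total is Σ E_j = 37 + 20 + 18 + 18 + 40 + 39 = 172.
Each contributed unit returns 4.600 to the group, so the social optimum is full contribution by everyone: group total = 4.600 × 172 = 791.20.
Efficiency loss = (4.600 − 1) × 172 = 619.20.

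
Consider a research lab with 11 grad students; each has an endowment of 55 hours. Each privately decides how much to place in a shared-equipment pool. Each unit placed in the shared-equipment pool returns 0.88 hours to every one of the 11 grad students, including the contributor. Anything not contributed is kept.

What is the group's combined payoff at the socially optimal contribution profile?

5856.40 hours

Each contributed unit returns 9.680 to the group as a whole (0.88 to each of 11 players), which exceeds 1, so the social optimum is full contribution: group total = 9.680 × 605 = 5856.40.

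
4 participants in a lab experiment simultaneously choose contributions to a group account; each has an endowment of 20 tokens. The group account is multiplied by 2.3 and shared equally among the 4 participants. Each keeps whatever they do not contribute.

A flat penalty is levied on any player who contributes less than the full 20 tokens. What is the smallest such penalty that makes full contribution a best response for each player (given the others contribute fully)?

8.50 tokens

Given the others contribute fully, the best deviation is to contribute 0 (any partial contribution still incurs the fine and gives up units whose private return 0.5750 is below 1).
Deviating from 20 to 0 saves 20 tokens but forfeits the deviator's share of the drop in the group account: 2.3/4 × 20 = 11.50.
So the deviation gain is 20 − 11.50 = 8.50, and the fine must be at least 8.50 tokens to wipe it out.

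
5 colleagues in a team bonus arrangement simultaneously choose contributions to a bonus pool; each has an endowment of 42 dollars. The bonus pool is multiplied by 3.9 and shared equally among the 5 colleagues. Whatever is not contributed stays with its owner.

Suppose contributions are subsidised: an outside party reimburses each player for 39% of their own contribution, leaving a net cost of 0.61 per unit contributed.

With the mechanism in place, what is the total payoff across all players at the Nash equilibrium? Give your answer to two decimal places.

Under the mechanism each unit contributed yields (3.9/5) / 0.61 = 1.2787 back to its contributor per unit of net cost, which exceeds 1, making full contribution the dominant choice for everyone.
So the Nash equilibrium is full contribution by all 5; the group earns 5 × (42 × 0.39 + 3.9 × 42) = 900.90.

900.90 dollars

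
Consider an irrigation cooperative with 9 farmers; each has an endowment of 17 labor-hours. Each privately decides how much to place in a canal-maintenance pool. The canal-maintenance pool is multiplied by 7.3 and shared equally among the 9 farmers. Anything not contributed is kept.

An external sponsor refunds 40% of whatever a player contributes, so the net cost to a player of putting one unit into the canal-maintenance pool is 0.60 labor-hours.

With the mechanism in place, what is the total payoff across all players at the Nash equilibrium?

Under the mechanism each unit contributed yields (7.3/9) / 0.60 = 1.3519 back to its contributor per unit of net cost, which exceeds 1, making full contribution the dominant choice for everyone.
So the Nash equilibrium is full contribution by all 9; the group earns 9 × (17 × 0.40 + 7.3 × 17) = 1178.10.

1178.10 labor-hours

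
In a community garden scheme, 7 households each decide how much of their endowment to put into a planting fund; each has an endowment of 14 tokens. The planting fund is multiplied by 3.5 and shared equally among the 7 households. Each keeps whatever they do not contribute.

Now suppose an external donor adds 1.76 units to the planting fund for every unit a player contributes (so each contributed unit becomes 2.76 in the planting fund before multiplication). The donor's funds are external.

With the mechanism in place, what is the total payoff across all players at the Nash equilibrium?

Under the mechanism each unit contributed yields 3.5 × 2.76 / 7 = 1.3800 back to its contributor per unit of net cost, which exceeds 1, making full contribution the dominant choice for everyone.
At the Nash equilibrium everyone contributes 14. Group total payoff = 3.5 × 2.76 × 98 = 946.68.

946.68 tokens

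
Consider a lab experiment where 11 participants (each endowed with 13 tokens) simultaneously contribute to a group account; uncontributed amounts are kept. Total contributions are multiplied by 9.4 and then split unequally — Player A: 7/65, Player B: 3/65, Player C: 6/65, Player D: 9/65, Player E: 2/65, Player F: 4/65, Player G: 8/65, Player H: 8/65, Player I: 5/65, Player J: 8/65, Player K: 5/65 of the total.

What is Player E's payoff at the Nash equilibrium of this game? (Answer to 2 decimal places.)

31.80 tokens

Player j's private return per contributed unit is 9.4 × (j's share). Contributing is weakly dominant for j when that share is at least 1/9.4 = 0.1064, and contributing 0 is dominant otherwise.
Player A, Player D, Player G, Player H and Player J clear that bar, contributing 13 each; the remaining 6 contribute 0. Total contributed: 65.
Player E keeps 13 and receives 9.4 × 65 × 2/65 = 18.80 from the group account, for a payoff of 31.80.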